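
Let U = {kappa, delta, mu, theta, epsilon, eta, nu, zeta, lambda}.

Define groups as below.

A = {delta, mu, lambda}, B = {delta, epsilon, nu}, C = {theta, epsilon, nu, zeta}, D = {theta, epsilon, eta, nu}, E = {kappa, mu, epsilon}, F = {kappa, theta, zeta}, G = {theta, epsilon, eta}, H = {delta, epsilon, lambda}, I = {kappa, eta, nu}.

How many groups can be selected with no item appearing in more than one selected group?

2

A, I are pairwise disjoint (A={delta,mu,lambda}; I={kappa,eta,nu}).
Every remaining group overlaps one of these, and no 3 of the listed groups are pairwise disjoint, so 2 is the maximum.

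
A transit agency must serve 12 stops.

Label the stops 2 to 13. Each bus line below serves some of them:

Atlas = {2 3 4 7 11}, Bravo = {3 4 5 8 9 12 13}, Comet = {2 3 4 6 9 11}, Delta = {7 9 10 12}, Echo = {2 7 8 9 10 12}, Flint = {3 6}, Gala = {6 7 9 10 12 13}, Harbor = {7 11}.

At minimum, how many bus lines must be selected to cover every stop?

Bravo and Comet and Echo together: Bravo ∪ Comet ∪ Echo = {2, 3, 4, 5, 6, 7, 8, 9, 10, 11, 12, 13} — every stop is covered.
Only Bravo contains 5, so Bravo is forced; the remaining 5 stops need at least 2 more bus lines (each remaining bus line adds at most 3) — so at least 3 bus lines are needed, and 3 is optimal.

3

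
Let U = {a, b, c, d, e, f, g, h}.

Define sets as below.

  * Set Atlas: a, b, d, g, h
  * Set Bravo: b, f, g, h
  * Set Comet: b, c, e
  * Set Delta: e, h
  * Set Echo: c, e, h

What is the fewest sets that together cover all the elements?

Take {Atlas, Bravo, Echo}. Their union is {a, b, c, d, e, f, g, h}, which is all 8 elements.
Only Atlas contains a, so Atlas is forced; the remaining 3 elements need at least 2 more sets (each remaining set adds at most 2) — so at least 3 sets are needed, and 3 is optimal.

3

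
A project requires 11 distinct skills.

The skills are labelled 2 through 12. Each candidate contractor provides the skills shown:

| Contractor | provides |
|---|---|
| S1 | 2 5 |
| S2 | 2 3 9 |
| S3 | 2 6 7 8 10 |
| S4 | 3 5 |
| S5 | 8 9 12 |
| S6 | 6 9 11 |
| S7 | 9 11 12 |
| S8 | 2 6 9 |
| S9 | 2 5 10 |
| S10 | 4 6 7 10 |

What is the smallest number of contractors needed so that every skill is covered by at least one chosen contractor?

4

Take {S3, S4, S7, S10}. Their union is {2, 3, 4, 5, 6, 7, 8, 9, 10, 11, 12}, which is all 11 skills.
Only S10 contains 4, so S10 is forced; the remaining 7 skills need at least 3 more contractors (each remaining contractor adds at most 3) — so at least 4 contractors are needed, and 4 is optimal.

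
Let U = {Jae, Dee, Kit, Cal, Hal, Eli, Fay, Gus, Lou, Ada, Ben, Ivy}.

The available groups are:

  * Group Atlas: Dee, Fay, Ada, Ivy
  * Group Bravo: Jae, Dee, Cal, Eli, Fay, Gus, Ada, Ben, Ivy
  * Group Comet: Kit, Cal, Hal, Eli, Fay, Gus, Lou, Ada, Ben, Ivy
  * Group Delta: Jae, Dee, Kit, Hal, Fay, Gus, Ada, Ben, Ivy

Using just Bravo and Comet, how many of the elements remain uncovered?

0

Union of Bravo, Comet = {Jae, Dee, Kit, Cal, Hal, Eli, Fay, Gus, Lou, Ada, Ben, Ivy} — that's every element, so 0 are uncovered.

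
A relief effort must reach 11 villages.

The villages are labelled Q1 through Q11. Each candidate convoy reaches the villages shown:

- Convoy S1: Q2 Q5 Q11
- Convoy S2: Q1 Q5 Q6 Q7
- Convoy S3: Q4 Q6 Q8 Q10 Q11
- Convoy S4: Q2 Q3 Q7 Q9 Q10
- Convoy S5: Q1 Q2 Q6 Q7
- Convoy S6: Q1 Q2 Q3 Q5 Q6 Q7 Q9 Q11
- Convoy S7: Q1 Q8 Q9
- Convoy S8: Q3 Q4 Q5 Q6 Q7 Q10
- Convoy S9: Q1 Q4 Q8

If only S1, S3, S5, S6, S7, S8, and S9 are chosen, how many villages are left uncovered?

Union of S1, S3, S5, S6, S7, S8, S9 = {Q1, Q2, Q3, Q4, Q5, Q6, Q7, Q8, Q9, Q10, Q11} — that's every village, so 0 are uncovered.

0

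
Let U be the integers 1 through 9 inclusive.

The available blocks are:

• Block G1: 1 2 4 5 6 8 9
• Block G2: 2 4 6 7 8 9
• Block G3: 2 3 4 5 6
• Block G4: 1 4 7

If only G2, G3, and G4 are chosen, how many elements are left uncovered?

0

Union of G2, G3, G4 = {1, 2, 3, 4, 5, 6, 7, 8, 9} — that's every element, so 0 are uncovered.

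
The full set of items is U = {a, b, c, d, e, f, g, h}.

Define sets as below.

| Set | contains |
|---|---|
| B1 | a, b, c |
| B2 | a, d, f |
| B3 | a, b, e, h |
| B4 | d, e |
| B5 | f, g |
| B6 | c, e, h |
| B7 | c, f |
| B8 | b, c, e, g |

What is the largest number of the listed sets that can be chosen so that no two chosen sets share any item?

3

B1, B4, B5 are pairwise disjoint (B1={a,b,c}; B4={d,e}; B5={f,g}).
Every remaining set overlaps one of these, and no 4 of the listed sets are pairwise disjoint, so 3 is the maximum.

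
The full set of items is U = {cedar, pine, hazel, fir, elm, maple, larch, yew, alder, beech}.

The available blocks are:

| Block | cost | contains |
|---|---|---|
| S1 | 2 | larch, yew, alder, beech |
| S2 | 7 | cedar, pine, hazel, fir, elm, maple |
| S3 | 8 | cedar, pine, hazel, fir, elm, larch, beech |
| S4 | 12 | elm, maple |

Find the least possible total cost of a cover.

S1, S2 together cover every item (S1 ∪ S2 = {cedar, pine, hazel, fir, elm, maple, larch, yew, alder, beech}); total cost 2 + 7 = 9.
No covering selection has total cost below 9.

9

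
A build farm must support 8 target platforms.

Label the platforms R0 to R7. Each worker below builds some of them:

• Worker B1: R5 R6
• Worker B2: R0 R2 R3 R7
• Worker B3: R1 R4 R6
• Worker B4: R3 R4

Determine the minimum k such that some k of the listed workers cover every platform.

B1 and B2 and B3 together: B1 ∪ B2 ∪ B3 = {R0, R1, R2, R3, R4, R5, R6, R7} — every platform is covered.
Only B2 contains R0, so B2 is forced; the remaining 4 platforms need at least 2 more workers (each remaining worker adds at most 3) — so at least 3 workers are needed, and 3 is optimal.

3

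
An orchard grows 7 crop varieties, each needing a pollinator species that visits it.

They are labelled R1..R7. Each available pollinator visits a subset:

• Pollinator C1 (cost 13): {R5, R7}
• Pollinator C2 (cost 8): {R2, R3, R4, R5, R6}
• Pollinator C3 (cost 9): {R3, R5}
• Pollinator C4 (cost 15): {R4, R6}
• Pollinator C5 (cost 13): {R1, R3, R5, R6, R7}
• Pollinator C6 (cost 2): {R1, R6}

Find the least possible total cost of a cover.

21

C2, C5 together cover every variety (C2 ∪ C5 = {R1, R2, R3, R4, R5, R6, R7}); total cost 8 + 13 = 21.
The greedy pick C6, C2, C1 costs 23; no covering selection beats 21.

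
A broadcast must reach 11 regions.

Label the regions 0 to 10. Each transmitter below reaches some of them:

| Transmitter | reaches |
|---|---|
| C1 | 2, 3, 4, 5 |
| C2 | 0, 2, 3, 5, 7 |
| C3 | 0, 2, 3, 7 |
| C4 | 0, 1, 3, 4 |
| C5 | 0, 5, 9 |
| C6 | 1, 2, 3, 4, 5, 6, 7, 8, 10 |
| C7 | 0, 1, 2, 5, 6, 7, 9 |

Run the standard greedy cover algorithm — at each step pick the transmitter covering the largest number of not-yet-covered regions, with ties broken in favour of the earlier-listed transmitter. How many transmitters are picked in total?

2

Greedy: pick C6 (covers 9 new) → pick C5 (covers 2 new). Total picks: 2.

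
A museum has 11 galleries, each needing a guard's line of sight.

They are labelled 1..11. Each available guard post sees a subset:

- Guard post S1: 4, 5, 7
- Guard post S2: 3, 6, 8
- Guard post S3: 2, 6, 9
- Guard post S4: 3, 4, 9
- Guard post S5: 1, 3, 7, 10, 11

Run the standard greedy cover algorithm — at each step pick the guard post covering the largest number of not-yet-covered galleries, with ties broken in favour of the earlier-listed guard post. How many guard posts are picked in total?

Greedy: pick S5 (covers 5 new) → pick S3 (covers 3 new) → pick S1 (covers 2 new) → pick S2 (covers 1 new). Total picks: 4.

4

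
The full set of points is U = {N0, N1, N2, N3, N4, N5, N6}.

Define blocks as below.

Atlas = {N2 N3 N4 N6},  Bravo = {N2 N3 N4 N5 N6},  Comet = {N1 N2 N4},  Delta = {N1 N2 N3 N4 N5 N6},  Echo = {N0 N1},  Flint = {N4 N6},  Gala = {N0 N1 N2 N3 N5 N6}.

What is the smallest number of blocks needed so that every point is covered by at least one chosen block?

2

Bravo and Gala together: Bravo ∪ Gala = {N0, N1, N2, N3, N4, N5, N6} — every point is covered.
No single block has all 7 points (the largest, Delta, has 6), so 2 is optimal.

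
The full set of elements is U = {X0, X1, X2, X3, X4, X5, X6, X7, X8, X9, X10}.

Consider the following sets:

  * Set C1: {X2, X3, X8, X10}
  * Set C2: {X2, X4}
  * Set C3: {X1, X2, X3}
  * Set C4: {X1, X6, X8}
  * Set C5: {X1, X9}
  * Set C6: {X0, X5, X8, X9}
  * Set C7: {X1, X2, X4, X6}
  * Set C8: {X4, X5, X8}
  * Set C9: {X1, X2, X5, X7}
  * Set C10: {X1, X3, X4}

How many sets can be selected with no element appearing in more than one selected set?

2

C6, C10 are pairwise disjoint (C6={X0,X5,X8,X9}; C10={X1,X3,X4}).
Every remaining set overlaps one of these, and no 3 of the listed sets are pairwise disjoint, so 2 is the maximum.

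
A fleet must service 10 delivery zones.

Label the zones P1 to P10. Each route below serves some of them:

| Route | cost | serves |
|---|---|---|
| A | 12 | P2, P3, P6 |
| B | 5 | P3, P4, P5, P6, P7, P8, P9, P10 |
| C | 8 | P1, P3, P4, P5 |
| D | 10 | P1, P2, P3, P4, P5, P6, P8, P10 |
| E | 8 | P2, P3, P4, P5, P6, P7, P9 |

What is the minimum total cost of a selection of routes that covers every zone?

B, D together cover every zone (B ∪ D = {P1, P2, P3, P4, P5, P6, P7, P8, P9, P10}); total cost 5 + 10 = 15.
No covering selection has total cost below 15.

15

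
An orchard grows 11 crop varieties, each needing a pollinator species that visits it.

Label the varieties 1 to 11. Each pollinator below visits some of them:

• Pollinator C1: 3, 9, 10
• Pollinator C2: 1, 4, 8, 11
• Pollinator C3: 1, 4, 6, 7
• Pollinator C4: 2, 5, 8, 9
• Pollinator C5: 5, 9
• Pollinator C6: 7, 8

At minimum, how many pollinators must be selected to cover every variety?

C1 and C2 and C3 and C4 together: C1 ∪ C2 ∪ C3 ∪ C4 = {1, 2, 3, 4, 5, 6, 7, 8, 9, 10, 11} — every variety is covered.
Only C2 contains 11, so C2 is forced; the remaining 7 varieties need at least 3 more pollinators (each remaining pollinator adds at most 3) — so at least 4 pollinators are needed, and 4 is optimal.

4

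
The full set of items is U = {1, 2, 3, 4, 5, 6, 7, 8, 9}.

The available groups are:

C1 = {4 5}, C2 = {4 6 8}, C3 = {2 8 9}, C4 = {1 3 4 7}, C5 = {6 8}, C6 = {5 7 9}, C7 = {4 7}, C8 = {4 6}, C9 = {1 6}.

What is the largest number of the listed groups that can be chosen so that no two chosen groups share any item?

3

C1, C3, C9 are pairwise disjoint (C1={4,5}; C3={2,8,9}; C9={1,6}).
Every remaining group overlaps one of these, and no 4 of the listed groups are pairwise disjoint, so 3 is the maximum.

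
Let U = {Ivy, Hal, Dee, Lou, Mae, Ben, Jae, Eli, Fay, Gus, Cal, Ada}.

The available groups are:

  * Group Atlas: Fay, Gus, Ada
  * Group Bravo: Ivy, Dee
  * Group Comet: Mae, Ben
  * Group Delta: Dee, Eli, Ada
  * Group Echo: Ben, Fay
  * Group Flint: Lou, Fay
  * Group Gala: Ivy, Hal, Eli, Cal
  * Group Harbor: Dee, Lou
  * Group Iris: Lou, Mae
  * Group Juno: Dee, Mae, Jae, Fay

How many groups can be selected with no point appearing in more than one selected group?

4

Atlas, Comet, Gala, Harbor are pairwise disjoint (Atlas={Fay,Gus,Ada}; Comet={Mae,Ben}; Gala={Ivy,Hal,Eli,Cal}; Harbor={Dee,Lou}).
Every remaining group overlaps one of these, and no 5 of the listed groups are pairwise disjoint, so 4 is the maximum.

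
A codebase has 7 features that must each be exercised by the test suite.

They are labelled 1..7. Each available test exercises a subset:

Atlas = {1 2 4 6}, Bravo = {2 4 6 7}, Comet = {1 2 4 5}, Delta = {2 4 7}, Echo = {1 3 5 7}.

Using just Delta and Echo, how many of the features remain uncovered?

1

Union of Delta, Echo = {1, 2, 3, 4, 5, 7}.
Not covered: 6 — 1 feature.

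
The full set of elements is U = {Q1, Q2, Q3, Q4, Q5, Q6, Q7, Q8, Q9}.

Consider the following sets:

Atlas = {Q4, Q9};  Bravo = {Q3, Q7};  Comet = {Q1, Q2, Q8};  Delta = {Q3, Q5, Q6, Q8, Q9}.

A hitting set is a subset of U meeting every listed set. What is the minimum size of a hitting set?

3

H = {Q1, Q7, Q9} meets every set (each contains at least one member of H), and |H| = 3.
The sets Atlas, Bravo, Comet are pairwise disjoint, so any hitting set needs a separate element for each — at least 3. Hence 3 is optimal.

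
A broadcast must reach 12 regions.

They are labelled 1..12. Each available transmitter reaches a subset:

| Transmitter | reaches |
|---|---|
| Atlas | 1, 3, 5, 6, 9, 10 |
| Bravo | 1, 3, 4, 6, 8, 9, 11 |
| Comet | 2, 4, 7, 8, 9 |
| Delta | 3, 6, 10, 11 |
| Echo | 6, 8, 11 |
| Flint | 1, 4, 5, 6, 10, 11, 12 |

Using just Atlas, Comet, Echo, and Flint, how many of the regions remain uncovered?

Union of Atlas, Comet, Echo, Flint = {1, 2, 3, 4, 5, 6, 7, 8, 9, 10, 11, 12} — that's every region, so 0 are uncovered.

0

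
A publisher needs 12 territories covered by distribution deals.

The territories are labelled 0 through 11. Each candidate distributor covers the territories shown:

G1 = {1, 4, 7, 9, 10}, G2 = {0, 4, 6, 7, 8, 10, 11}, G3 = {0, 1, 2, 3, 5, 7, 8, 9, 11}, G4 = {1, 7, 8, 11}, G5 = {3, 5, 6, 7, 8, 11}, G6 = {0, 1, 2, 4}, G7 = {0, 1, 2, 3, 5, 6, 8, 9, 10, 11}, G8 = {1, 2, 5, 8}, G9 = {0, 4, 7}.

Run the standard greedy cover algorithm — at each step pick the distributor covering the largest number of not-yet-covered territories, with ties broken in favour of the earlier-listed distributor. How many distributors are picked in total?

Greedy: pick G7 (covers 10 new) → pick G1 (covers 2 new). Total picks: 2.

2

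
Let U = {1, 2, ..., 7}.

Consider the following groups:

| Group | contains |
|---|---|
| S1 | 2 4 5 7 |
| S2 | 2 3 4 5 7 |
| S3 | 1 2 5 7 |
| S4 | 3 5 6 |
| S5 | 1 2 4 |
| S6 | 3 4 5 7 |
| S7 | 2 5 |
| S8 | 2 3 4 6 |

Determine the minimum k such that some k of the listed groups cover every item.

2

S3 and S8 together: S3 ∪ S8 = {1, 2, 3, 4, 5, 6, 7} — every item is covered.
No single group has all 7 items (the largest, S2, has 5), so 2 is optimal.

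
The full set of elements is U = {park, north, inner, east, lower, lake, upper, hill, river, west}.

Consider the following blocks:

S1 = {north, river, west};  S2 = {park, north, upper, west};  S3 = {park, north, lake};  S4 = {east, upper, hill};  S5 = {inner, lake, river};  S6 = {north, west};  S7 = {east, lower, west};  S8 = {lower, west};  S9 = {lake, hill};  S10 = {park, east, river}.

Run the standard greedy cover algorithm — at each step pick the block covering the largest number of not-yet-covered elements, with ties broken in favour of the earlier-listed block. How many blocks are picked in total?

Greedy: pick S2 (covers 4 new) → pick S5 (covers 3 new) → pick S4 (covers 2 new) → pick S7 (covers 1 new). Total picks: 4.

4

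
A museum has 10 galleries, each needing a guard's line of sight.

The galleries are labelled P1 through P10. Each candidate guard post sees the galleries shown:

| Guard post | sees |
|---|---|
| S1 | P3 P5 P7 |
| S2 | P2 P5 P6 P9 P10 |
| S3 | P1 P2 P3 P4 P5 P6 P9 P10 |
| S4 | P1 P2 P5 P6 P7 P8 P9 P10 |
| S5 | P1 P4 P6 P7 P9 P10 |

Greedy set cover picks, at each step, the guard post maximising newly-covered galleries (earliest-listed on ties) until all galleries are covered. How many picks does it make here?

2

Greedy: pick S3 (covers 8 new) → pick S4 (covers 2 new). Total picks: 2.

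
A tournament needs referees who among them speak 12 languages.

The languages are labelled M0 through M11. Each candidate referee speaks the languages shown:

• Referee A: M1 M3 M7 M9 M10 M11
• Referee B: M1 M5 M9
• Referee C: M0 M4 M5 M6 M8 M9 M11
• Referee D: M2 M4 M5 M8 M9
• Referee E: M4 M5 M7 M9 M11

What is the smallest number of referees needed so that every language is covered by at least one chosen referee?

Take {A, C, D}. Their union is {M0, M1, M2, M3, M4, M5, M6, M7, M8, M9, M10, M11}, which is all 12 languages.
Only C contains M0, so C is forced; the remaining 5 languages need at least 2 more referees (each remaining referee adds at most 4) — so at least 3 referees are needed, and 3 is optimal.

3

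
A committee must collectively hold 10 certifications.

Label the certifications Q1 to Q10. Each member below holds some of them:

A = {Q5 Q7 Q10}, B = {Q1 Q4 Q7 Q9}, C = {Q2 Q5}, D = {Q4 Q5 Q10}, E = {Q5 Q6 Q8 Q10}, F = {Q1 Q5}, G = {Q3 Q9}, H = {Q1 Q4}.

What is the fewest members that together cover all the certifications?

B and C and E and G together: B ∪ C ∪ E ∪ G = {Q1, Q2, Q3, Q4, Q5, Q6, Q7, Q8, Q9, Q10} — every certification is covered.
No 3 of the 8 members cover everything (all 56 combinations miss at least one certification), so 4 is optimal.

4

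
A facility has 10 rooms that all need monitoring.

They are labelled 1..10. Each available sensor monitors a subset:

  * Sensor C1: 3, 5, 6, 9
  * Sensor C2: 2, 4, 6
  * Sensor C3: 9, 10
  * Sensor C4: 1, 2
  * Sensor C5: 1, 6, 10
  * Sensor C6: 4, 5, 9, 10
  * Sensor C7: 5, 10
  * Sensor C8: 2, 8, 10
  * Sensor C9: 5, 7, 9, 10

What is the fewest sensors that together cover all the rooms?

5

Take {C1, C2, C5, C8, C9}. Their union is {1, 2, 3, 4, 5, 6, 7, 8, 9, 10}, which is all 10 rooms.
No 4 of the 9 sensors cover everything (all 126 combinations miss at least one room), so 5 is optimal.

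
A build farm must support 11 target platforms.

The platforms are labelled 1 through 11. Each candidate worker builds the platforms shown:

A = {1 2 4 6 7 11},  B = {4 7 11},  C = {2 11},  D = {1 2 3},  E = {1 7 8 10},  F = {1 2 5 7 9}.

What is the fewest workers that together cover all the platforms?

4

Take {A, D, E, F}. Their union is {1, 2, 3, 4, 5, 6, 7, 8, 9, 10, 11}, which is all 11 platforms.
Only A contains 6, so A is forced; the remaining 5 platforms need at least 3 more workers (each remaining worker adds at most 2) — so at least 4 workers are needed, and 4 is optimal.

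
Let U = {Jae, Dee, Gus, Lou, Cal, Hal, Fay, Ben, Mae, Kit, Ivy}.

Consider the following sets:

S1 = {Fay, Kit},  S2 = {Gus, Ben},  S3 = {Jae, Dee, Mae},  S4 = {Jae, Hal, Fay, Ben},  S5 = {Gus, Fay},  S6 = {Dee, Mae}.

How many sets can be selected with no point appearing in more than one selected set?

S1, S2, S3 are pairwise disjoint (S1={Fay,Kit}; S2={Gus,Ben}; S3={Jae,Dee,Mae}).
Every remaining set overlaps one of these, and no 4 of the listed sets are pairwise disjoint, so 3 is the maximum.

3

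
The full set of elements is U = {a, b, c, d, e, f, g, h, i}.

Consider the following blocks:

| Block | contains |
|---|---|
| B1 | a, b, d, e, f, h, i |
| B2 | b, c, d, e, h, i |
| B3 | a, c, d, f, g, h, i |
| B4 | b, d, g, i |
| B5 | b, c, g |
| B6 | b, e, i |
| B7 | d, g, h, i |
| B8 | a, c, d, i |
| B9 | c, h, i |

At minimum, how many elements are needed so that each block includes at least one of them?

2

The 2 elements {g, i} hit every block.
No single element lies in every block, so at least 2 are needed and 2 is optimal.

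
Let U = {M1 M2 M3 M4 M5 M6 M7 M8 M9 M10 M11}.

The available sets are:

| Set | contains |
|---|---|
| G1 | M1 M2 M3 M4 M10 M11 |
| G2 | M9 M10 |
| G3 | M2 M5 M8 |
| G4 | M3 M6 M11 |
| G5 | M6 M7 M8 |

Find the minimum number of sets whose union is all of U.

Take {G1, G2, G3, G5}. Their union is {M1, M2, M3, M4, M5, M6, M7, M8, M9, M10, M11}, which is all 11 points.
No 3 of the 5 sets cover everything (all 10 combinations miss at least one point), so 4 is optimal.

4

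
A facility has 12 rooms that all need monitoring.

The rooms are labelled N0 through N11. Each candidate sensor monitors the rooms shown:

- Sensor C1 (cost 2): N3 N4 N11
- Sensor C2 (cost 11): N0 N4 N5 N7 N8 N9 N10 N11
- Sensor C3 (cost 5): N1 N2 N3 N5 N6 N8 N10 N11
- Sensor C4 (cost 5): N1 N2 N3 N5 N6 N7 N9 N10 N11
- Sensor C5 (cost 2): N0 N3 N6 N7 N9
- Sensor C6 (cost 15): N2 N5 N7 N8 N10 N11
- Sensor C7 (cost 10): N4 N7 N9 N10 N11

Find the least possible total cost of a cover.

9

C1, C3, C5 together cover every room (C1 ∪ C3 ∪ C5 = {N0, N1, N2, N3, N4, N5, N6, N7, N8, N9, N10, N11}); total cost 2 + 5 + 2 = 9.
No covering selection has total cost below 9.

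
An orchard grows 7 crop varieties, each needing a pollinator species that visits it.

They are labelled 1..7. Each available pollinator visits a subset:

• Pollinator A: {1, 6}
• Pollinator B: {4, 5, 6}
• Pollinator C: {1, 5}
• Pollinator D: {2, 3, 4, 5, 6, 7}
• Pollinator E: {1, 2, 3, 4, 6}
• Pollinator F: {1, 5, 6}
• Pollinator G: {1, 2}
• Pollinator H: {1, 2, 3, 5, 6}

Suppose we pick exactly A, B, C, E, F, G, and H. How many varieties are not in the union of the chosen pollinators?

1

Union of A, B, C, E, F, G, H = {1, 2, 3, 4, 5, 6}.
Not covered: 7 — 1 variety.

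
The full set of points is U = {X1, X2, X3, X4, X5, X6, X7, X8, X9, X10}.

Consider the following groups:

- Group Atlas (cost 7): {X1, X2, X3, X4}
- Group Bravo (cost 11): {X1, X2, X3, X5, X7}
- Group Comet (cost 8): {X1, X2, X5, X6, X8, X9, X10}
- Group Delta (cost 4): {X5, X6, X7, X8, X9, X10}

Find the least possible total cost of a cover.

Atlas, Delta together cover every point (Atlas ∪ Delta = {X1, X2, X3, X4, X5, X6, X7, X8, X9, X10}); total cost 7 + 4 = 11.
No covering selection has total cost below 11.

11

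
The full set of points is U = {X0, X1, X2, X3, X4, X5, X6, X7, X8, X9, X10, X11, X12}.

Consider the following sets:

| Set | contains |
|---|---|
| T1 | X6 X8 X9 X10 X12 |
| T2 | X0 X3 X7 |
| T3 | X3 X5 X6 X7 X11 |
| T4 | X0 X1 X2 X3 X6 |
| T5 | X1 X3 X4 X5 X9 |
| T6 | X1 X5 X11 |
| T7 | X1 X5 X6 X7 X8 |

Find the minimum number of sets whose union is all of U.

T1 and T3 and T4 and T5 together: T1 ∪ T3 ∪ T4 ∪ T5 = {X0, X1, X2, X3, X4, X5, X6, X7, X8, X9, X10, X11, X12} — every point is covered.
No 3 of the 7 sets cover everything (all 35 combinations miss at least one point), so 4 is optimal.

4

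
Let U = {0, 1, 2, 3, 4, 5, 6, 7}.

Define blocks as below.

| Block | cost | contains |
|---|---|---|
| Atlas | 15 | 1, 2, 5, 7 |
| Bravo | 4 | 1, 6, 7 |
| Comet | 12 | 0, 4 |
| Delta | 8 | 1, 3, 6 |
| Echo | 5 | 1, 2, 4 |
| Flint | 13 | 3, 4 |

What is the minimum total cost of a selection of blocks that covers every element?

Atlas, Comet, Delta together cover every element (Atlas ∪ Comet ∪ Delta = {0, 1, 2, 3, 4, 5, 6, 7}); total cost 15 + 12 + 8 = 35.
The greedy pick Bravo, Echo, Delta, Comet, Atlas costs 44; no covering selection beats 35.

35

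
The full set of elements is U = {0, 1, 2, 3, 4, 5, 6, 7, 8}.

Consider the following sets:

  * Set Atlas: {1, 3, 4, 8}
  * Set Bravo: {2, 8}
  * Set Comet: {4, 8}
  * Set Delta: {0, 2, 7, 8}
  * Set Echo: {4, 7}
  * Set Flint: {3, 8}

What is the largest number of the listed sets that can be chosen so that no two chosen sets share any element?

Echo, Flint are pairwise disjoint (Echo={4,7}; Flint={3,8}).
Every remaining set overlaps one of these, and no 3 of the listed sets are pairwise disjoint, so 2 is the maximum.

2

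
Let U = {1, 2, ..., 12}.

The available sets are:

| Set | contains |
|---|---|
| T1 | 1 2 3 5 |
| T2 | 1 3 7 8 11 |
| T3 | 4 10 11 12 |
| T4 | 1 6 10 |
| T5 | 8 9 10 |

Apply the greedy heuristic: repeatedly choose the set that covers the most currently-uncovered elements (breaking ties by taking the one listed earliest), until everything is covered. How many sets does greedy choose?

Greedy: pick T2 (covers 5 new) → pick T3 (covers 3 new) → pick T1 (covers 2 new) → pick T4 (covers 1 new) → pick T5 (covers 1 new). Total picks: 5.

5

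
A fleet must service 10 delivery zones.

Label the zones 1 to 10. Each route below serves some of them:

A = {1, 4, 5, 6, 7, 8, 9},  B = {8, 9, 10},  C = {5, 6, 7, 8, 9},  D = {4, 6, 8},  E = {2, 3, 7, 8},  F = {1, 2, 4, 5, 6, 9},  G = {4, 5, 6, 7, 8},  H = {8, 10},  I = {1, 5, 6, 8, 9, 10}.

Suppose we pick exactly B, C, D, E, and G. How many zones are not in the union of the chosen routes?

1

Union of B, C, D, E, G = {2, 3, 4, 5, 6, 7, 8, 9, 10}.
Not covered: 1 — 1 zone.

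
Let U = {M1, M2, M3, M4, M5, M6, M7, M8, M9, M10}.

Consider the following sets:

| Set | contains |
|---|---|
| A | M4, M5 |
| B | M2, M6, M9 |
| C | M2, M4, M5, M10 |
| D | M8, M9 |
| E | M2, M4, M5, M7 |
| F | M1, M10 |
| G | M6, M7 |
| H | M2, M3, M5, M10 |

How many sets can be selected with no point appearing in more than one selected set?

A, D, F, G are pairwise disjoint (A={M4,M5}; D={M8,M9}; F={M1,M10}; G={M6,M7}).
Every remaining set overlaps one of these, and no 5 of the listed sets are pairwise disjoint, so 4 is the maximum.

4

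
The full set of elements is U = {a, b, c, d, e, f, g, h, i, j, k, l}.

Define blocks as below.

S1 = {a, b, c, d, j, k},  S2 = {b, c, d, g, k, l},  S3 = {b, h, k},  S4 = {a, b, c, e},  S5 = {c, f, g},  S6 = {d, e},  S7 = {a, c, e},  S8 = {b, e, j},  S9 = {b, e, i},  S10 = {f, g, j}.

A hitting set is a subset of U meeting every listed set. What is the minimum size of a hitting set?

Take T = {e, g, k}. Each listed block contains at least one of these, so T is a hitting set of size 3.
The blocks S3, S5, S6 are pairwise disjoint, so any hitting set needs a separate element for each — at least 3. Hence 3 is optimal.

3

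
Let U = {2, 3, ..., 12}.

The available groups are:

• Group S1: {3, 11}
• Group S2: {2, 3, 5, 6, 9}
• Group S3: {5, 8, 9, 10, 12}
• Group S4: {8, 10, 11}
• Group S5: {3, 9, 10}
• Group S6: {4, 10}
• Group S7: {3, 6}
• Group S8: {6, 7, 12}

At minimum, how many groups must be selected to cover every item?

4

S2 and S4 and S6 and S8 together: S2 ∪ S4 ∪ S6 ∪ S8 = {2, 3, 4, 5, 6, 7, 8, 9, 10, 11, 12} — every item is covered.
No 3 of the 8 groups cover everything (all 56 combinations miss at least one item), so 4 is optimal.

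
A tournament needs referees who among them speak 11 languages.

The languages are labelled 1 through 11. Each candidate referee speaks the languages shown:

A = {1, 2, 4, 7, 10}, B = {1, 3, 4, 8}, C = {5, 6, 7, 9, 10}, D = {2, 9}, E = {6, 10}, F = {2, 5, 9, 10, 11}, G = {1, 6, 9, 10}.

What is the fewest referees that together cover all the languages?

Take {B, C, F}. Their union is {1, 2, 3, 4, 5, 6, 7, 8, 9, 10, 11}, which is all 11 languages.
Each referee has at most 5 languages, and 2·5 = 10 < 11 — so at least 3 referees are needed, and 3 is optimal.

3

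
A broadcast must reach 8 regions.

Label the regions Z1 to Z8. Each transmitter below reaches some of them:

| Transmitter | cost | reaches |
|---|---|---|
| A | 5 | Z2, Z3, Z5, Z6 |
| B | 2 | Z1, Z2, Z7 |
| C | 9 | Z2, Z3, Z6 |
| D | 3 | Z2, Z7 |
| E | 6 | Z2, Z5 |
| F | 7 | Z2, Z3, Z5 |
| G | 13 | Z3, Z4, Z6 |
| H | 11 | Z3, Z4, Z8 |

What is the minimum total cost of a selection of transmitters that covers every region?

18

A, B, H together cover every region (A ∪ B ∪ H = {Z1, Z2, Z3, Z4, Z5, Z6, Z7, Z8}); total cost 5 + 2 + 11 = 18.
No covering selection has total cost below 18.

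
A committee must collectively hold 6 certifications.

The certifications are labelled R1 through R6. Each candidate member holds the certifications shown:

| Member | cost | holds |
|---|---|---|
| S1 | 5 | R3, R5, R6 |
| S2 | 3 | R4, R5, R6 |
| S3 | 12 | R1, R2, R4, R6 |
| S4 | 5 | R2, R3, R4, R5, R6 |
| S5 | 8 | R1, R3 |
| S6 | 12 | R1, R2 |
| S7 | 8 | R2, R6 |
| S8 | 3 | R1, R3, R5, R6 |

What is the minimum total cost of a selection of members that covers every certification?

S4, S8 together cover every certification (S4 ∪ S8 = {R1, R2, R3, R4, R5, R6}); total cost 5 + 3 = 8.
No covering selection has total cost below 8.

8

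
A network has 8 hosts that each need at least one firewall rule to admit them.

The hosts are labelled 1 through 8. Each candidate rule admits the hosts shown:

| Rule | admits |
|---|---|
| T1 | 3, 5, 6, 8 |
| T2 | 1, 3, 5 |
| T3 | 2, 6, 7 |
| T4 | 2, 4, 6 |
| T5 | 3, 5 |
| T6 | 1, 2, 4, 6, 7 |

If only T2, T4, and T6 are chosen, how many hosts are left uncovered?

1

Union of T2, T4, T6 = {1, 2, 3, 4, 5, 6, 7}.
Not covered: 8 — 1 host.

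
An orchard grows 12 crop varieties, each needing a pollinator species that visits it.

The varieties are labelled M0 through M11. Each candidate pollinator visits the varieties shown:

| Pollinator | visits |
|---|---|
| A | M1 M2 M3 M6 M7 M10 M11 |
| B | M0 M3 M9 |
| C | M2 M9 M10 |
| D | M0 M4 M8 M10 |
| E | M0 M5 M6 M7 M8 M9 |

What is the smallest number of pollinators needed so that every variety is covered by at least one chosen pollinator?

3

Take {A, D, E}. Their union is {M0, M1, M2, M3, M4, M5, M6, M7, M8, M9, M10, M11}, which is all 12 varieties.
Only A contains M1, so A is forced; the remaining 5 varieties need at least 2 more pollinators (each remaining pollinator adds at most 4) — so at least 3 pollinators are needed, and 3 is optimal.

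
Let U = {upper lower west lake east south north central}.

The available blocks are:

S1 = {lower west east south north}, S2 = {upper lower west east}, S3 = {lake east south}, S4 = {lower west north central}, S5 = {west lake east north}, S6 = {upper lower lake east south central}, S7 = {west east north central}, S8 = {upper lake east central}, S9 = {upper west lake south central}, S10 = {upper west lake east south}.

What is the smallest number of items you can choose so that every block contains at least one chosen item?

Take H = {west, east}. Each listed block contains at least one of these, so H is a hitting set of size 2.
The blocks S3, S4 are pairwise disjoint, so any hitting set needs a separate item for each — at least 2. Hence 2 is optimal.

2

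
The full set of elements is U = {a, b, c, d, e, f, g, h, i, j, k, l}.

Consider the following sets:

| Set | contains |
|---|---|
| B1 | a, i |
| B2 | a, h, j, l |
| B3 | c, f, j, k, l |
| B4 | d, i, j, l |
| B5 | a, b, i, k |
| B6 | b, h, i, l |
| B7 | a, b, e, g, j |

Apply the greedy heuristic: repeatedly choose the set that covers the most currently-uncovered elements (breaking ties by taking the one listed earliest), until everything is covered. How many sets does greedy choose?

4

Greedy: pick B3 (covers 5 new) → pick B7 (covers 4 new) → pick B4 (covers 2 new) → pick B2 (covers 1 new). Total picks: 4.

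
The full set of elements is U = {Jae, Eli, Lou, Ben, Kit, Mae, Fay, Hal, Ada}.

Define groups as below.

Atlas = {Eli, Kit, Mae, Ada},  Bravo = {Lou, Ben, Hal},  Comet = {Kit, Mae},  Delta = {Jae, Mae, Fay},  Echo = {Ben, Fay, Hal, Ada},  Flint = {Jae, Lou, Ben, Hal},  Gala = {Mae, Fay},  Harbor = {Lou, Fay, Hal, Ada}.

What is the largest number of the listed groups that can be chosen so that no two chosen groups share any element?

Comet, Echo are pairwise disjoint (Comet={Kit,Mae}; Echo={Ben,Fay,Hal,Ada}).
Every remaining group overlaps one of these, and no 3 of the listed groups are pairwise disjoint, so 2 is the maximum.

2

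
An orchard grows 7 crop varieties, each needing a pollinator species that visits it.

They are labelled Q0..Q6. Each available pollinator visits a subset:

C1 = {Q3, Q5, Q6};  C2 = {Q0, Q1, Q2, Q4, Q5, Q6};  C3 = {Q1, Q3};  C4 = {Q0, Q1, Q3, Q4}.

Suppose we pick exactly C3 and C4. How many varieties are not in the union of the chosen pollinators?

3

Union of C3, C4 = {Q0, Q1, Q3, Q4}.
Not covered: Q2, Q5, Q6 — 3 varieties.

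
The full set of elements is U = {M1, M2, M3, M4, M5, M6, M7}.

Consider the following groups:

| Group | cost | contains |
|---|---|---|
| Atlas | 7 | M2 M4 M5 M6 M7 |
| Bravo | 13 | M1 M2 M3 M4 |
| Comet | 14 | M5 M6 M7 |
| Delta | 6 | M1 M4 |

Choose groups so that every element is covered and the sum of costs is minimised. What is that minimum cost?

Atlas, Bravo together cover every element (Atlas ∪ Bravo = {M1, M2, M3, M4, M5, M6, M7}); total cost 7 + 13 = 20.
The greedy pick Atlas, Delta, Bravo costs 26; no covering selection beats 20.

20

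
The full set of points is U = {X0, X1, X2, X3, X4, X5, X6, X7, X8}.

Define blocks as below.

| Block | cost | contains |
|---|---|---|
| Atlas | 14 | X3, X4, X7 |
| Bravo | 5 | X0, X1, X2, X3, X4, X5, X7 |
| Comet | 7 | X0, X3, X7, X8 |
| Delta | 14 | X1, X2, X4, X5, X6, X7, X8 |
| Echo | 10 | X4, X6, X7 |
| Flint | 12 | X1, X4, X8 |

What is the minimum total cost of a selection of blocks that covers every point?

19

Bravo, Delta together cover every point (Bravo ∪ Delta = {X0, X1, X2, X3, X4, X5, X6, X7, X8}); total cost 5 + 14 = 19.
The greedy pick Bravo, Comet, Echo costs 22; no covering selection beats 19.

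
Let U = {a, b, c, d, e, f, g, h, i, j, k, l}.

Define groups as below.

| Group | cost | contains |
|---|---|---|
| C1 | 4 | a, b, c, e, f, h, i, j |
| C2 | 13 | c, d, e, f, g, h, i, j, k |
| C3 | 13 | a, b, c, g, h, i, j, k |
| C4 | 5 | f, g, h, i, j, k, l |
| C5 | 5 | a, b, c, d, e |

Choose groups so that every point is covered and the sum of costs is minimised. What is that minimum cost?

C4, C5 together cover every point (C4 ∪ C5 = {a, b, c, d, e, f, g, h, i, j, k, l}); total cost 5 + 5 = 10.
The greedy pick C1, C4, C5 costs 14; no covering selection beats 10.

10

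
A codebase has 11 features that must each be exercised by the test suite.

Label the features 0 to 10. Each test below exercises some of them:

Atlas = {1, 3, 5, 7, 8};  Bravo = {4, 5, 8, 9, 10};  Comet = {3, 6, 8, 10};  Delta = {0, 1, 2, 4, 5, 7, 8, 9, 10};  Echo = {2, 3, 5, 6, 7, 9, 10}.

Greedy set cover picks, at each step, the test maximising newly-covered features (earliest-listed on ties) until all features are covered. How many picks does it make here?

Greedy: pick Delta (covers 9 new) → pick Comet (covers 2 new). Total picks: 2.

2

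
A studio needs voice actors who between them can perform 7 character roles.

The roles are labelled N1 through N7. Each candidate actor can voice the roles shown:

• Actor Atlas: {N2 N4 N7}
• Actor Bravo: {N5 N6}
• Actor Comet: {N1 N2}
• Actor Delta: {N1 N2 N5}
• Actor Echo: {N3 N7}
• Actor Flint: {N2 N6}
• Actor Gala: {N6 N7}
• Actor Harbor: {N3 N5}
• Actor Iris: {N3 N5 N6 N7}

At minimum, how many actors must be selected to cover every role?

3

Atlas and Delta and Iris together: Atlas ∪ Delta ∪ Iris = {N1, N2, N3, N4, N5, N6, N7} — every role is covered.
Only Atlas contains N4, so Atlas is forced; the remaining 4 roles need at least 2 more actors (each remaining actor adds at most 3) — so at least 3 actors are needed, and 3 is optimal.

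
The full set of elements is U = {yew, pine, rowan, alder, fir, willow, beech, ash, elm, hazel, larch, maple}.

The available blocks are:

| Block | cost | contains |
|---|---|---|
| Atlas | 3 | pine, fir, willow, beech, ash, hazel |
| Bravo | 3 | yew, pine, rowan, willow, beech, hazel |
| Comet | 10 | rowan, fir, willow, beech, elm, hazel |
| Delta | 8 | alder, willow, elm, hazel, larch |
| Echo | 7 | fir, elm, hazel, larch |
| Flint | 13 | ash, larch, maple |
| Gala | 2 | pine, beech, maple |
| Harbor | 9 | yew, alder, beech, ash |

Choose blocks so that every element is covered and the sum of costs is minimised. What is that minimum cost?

Atlas, Bravo, Delta, Gala together cover every element (Atlas ∪ Bravo ∪ Delta ∪ Gala = {yew, pine, rowan, alder, fir, willow, beech, ash, elm, hazel, larch, maple}); total cost 3 + 3 + 8 + 2 = 16.
No covering selection has total cost below 16.

16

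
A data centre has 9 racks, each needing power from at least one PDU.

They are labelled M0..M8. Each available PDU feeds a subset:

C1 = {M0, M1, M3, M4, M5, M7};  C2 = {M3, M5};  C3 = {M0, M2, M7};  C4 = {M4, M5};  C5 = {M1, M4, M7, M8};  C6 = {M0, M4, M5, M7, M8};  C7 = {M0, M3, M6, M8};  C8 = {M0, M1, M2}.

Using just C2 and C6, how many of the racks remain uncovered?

Union of C2, C6 = {M0, M3, M4, M5, M7, M8}.
Not covered: M1, M2, M6 — 3 racks.

3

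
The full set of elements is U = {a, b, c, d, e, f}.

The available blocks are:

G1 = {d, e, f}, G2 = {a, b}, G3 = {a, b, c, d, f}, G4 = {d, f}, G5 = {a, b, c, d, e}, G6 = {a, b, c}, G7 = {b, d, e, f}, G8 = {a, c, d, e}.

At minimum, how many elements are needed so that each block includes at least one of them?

The 2 elements {a, d} hit every block.
The blocks G4, G6 are pairwise disjoint, so any hitting set needs a separate element for each — at least 2. Hence 2 is optimal.

2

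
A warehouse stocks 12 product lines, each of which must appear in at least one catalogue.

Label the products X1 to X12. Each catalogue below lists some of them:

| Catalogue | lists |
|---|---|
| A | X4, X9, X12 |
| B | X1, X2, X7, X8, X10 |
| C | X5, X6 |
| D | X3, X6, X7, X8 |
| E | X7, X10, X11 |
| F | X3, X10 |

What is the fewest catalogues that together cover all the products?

5

Take {A, B, C, E, F}. Their union is {X1, X2, X3, X4, X5, X6, X7, X8, X9, X10, X11, X12}, which is all 12 products.
No 4 of the 6 catalogues cover everything (all 15 combinations miss at least one product), so 5 is optimal.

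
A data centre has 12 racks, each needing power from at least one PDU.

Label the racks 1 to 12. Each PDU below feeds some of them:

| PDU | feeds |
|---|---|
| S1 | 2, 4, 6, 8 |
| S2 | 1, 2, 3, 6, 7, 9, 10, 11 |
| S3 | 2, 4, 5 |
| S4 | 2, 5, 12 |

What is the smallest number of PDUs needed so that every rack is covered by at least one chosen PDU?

3

S1 and S2 and S4 together: S1 ∪ S2 ∪ S4 = {1, 2, 3, 4, 5, 6, 7, 8, 9, 10, 11, 12} — every rack is covered.
Only S2 contains 1, so S2 is forced; the remaining 4 racks need at least 2 more PDUs (each remaining PDU adds at most 2) — so at least 3 PDUs are needed, and 3 is optimal.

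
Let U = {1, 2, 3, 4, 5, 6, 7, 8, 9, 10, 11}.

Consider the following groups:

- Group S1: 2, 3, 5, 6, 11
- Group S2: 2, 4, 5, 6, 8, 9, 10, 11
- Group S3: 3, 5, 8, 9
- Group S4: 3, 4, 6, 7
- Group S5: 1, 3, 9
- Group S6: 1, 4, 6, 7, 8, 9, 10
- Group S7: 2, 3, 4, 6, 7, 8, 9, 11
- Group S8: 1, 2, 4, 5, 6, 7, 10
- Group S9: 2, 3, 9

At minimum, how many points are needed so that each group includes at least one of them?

2

H = {3, 4} meets every group (each contains at least one member of H), and |H| = 2.
No single point lies in every group, so at least 2 are needed and 2 is optimal.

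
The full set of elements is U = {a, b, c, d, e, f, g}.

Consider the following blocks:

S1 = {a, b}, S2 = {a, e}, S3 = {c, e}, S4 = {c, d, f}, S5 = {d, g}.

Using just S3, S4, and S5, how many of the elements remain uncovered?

2

Union of S3, S4, S5 = {c, d, e, f, g}.
Not covered: a, b — 2 elements.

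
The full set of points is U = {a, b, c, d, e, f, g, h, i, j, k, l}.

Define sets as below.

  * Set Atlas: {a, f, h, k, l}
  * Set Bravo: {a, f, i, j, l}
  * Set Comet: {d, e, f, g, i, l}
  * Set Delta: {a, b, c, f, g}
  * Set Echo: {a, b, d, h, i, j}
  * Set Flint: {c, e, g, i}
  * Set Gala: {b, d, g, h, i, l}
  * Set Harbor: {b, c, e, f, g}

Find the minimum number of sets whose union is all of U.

3

Atlas and Echo and Harbor together: Atlas ∪ Echo ∪ Harbor = {a, b, c, d, e, f, g, h, i, j, k, l} — every point is covered.
Only Atlas contains k, so Atlas is forced; the remaining 7 points need at least 2 more sets (each remaining set adds at most 4) — so at least 3 sets are needed, and 3 is optimal.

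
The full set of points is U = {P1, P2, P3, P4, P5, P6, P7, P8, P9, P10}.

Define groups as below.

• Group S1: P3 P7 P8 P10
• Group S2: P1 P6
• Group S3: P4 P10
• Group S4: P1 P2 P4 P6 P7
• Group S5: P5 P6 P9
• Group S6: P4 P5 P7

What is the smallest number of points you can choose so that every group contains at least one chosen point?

H = {P3, P4, P6} meets every group (each contains at least one member of H), and |H| = 3.
No choice of 2 points meets every group, so 3 is the minimum.

3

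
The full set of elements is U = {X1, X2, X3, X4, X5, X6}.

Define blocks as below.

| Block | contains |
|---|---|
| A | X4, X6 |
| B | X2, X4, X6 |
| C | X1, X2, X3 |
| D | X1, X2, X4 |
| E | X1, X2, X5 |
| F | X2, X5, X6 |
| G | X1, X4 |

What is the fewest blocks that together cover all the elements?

Take {A, C, F}. Their union is {X1, X2, X3, X4, X5, X6}, which is all 6 elements.
Only C contains X3, so C is forced; the remaining 3 elements need at least 2 more blocks (each remaining block adds at most 2) — so at least 3 blocks are needed, and 3 is optimal.

3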